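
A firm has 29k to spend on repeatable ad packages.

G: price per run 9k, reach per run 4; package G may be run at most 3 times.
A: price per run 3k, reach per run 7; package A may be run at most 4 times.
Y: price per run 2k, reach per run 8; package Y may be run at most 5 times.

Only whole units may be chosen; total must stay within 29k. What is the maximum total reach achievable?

68

Take 4×A and 5×Y: price 22 ≤ 29, reach 4·7 + 5·8 = 68.
Y has the best ratio (8/2) and is taken to its limit of 5; remaining capacity is filled optimally with the others.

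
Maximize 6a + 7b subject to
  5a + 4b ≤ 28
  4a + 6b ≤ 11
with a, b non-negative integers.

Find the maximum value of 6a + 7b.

The continuous relaxation peaks at (2.75, 0) with value 16.50; rounding to a feasible lattice point costs some objective.
(a,b)=(1,1): 5·1+4·1=9≤28, 4·1+6·1=10≤11, objective 13.
(a,b)=(2,0): 5·2+4·0=10≤28, 4·2+6·0=8≤11, objective 12.
(a,b)=(0,1): 5·0+4·1=4≤28, 4·0+6·1=6≤11, objective 7.
The best lattice point is (1,1), giving 13.

13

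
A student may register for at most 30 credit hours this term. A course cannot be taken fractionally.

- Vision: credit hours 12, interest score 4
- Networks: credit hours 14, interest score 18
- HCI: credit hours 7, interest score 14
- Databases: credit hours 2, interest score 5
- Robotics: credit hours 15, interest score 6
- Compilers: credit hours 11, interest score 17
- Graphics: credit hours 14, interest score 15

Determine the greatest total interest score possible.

This is a 0-1 knapsack instance.
Allowing fractional choices, the relaxed optimum would be about 48.9, but courses are indivisible.
Networks + Databases + Graphics: credit hours 14 + 2 + 14 = 30 ≤ 30, interest score 18 + 5 + 15 = 38.
Networks + HCI + Databases: credit hours 14 + 7 + 2 = 23 ≤ 30, interest score 18 + 14 + 5 = 37.
Networks + Databases + Compilers: credit hours 14 + 2 + 11 = 27 ≤ 30, interest score 18 + 5 + 17 = 40.
Best is Networks, Databases, and Compilers with total interest score 40.

40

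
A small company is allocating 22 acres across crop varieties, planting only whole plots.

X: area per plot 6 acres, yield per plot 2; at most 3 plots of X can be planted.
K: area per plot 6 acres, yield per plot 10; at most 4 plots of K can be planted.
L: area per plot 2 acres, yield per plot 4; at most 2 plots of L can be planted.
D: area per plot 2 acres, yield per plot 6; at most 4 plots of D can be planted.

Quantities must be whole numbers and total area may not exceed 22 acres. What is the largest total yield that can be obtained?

48

2×K, 1×L, and 4×D: area 22 ≤ 22, yield 2·10 + 1·4 + 4·6 = 48.
2×K, 2×L, and 3×D: area 22 ≤ 22, yield 2·10 + 2·4 + 3·6 = 46.
Best is 48.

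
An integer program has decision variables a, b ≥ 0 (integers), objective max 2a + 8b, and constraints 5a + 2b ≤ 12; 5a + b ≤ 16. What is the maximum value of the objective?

(a,b)=(0,6): 5·0+2·6=12≤12, 5·0+1·6=6≤16, objective 48.
(a,b)=(0,5): 5·0+2·5=10≤12, 5·0+1·5=5≤16, objective 40.
The best lattice point is (0,6), giving 48.

48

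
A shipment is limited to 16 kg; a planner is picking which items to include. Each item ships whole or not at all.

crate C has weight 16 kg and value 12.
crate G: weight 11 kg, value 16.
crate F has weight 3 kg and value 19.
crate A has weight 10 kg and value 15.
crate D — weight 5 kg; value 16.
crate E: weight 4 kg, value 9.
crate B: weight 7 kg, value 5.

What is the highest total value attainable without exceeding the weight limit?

44

Treat it as a binary knapsack problem.
Take crate F, crate D, and crate E: weight 3 + 5 + 4 = 12 ≤ 16, value 19 + 16 + 9 = 44.
No other feasible combination does better.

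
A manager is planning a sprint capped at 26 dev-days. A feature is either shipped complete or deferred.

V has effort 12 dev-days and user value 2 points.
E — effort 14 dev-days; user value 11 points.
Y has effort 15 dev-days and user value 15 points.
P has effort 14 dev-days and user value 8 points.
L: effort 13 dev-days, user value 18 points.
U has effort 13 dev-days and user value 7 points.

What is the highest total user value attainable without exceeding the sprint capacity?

Allowing fractional choices, the relaxed optimum would be about 31.0, but features are indivisible.
L + U: effort 13 + 13 = 26 ≤ 26, user value 18 + 7 = 25.
V + L: effort 12 + 13 = 25 ≤ 26, user value 2 + 18 = 20.
Best is L and U with total user value 25.

25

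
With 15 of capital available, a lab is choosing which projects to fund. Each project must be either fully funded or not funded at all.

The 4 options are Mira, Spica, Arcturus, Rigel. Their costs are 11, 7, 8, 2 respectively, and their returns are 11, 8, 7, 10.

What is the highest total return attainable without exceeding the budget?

21

Take Mira and Rigel: cost 11 + 2 = 13 ≤ 15, return 11 + 10 = 21.
No other feasible combination does better.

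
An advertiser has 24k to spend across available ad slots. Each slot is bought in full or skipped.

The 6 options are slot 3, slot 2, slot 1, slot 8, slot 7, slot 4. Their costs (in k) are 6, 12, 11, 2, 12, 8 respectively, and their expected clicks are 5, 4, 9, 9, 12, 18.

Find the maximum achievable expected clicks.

39

Allowing fractional choices, the relaxed optimum would be about 40.7, but ad slots are indivisible.
slot 1 + slot 8 + slot 4: cost 11 + 2 + 8 = 21 ≤ 24, expected clicks 9 + 9 + 18 = 36.
slot 3 + slot 8 + slot 4: cost 6 + 2 + 8 = 16 ≤ 24, expected clicks 5 + 9 + 18 = 32.
slot 8 + slot 7 + slot 4: cost 2 + 12 + 8 = 22 ≤ 24, expected clicks 9 + 12 + 18 = 39.
Best is slot 8, slot 7, and slot 4 with total expected clicks 39.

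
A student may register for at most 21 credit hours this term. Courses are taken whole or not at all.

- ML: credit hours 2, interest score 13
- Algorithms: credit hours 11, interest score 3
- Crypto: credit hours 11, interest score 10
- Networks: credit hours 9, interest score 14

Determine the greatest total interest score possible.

This is an integer program with binary decision variables.
Take ML and Networks: credit hours 2 + 9 = 11 ≤ 21, interest score 13 + 14 = 27.
No other feasible combination does better.

27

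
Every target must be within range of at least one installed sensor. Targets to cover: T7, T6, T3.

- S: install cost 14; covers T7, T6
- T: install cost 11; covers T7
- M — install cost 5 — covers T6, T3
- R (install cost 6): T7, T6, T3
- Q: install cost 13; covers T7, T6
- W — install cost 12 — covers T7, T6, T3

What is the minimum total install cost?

R alone covers T7, T6, T3 — every target.
Total install cost: 6.
No cover costs less than 6.

6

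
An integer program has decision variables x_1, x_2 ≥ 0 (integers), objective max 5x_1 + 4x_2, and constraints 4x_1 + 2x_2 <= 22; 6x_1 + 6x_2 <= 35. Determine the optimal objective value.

25

Relaxing integrality, the LP optimum is 28.50 at (x_1,x_2) = (5.17, 0.667), which is not an integer point.
(x_1,x_2)=(5,0): 4·5+2·0=20≤22, 6·5+6·0=30≤35, objective 25.
(x_1,x_2)=(4,1): 4·4+2·1=18≤22, 6·4+6·1=30≤35, objective 24.
(x_1,x_2)=(4,0): 4·4+2·0=16≤22, 6·4+6·0=24≤35, objective 20.
No feasible integer point exceeds 25.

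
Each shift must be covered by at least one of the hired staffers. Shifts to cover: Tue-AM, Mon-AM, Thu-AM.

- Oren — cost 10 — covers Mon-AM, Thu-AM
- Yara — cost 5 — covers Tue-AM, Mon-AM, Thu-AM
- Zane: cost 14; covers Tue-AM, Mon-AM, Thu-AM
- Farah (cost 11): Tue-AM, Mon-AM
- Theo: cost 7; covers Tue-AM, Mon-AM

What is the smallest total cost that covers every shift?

Yara alone covers Tue-AM, Mon-AM, Thu-AM — every shift.
Total cost: 5.
No cover costs less than 5.

5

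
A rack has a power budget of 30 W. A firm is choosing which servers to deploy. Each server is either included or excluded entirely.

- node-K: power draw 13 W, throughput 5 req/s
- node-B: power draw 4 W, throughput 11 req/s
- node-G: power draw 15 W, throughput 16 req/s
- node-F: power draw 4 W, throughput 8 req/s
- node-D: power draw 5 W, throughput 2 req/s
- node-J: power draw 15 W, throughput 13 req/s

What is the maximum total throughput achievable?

37

Allowing fractional choices, the relaxed optimum would be about 41.1, but servers are indivisible.
node-B + node-G + node-F + node-D: power draw 4 + 15 + 4 + 5 = 28 ≤ 30, throughput 11 + 16 + 8 + 2 = 37.
node-B + node-G + node-F: power draw 4 + 15 + 4 = 23 ≤ 30, throughput 11 + 16 + 8 = 35.
Best is node-B, node-G, node-F, and node-D with total throughput 37.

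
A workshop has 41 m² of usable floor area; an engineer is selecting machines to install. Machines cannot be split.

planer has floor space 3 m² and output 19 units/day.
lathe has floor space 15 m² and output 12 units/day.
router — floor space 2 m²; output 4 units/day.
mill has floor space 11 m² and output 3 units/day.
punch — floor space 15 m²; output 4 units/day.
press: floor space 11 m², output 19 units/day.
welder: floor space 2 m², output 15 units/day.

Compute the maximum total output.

69

Treat it as a binary knapsack problem.
Allowing fractional choices, the relaxed optimum would be about 71.2, but machines are indivisible.
planer + router + punch + press + welder: floor space 3 + 2 + 15 + 11 + 2 = 33 ≤ 41, output 19 + 4 + 4 + 19 + 15 = 61.
planer + lathe + press + welder: floor space 3 + 15 + 11 + 2 = 31 ≤ 41, output 19 + 12 + 19 + 15 = 65.
planer + lathe + router + press + welder: floor space 3 + 15 + 2 + 11 + 2 = 33 ≤ 41, output 19 + 12 + 4 + 19 + 15 = 69.
Best is planer, lathe, router, press, and welder with total output 69.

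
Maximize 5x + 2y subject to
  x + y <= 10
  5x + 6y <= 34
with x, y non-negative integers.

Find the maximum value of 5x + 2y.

30

Relaxing integrality, the LP optimum is 34.00 at (x,y) = (6.8, 0), which is not an integer point.
(x,y)=(6,0) is feasible, giving 30.
(x,y)=(5,1) is feasible, giving 27.
(x,y)=(5,0) is feasible, giving 25.
Maximum is 30 at (x,y)=(6,0).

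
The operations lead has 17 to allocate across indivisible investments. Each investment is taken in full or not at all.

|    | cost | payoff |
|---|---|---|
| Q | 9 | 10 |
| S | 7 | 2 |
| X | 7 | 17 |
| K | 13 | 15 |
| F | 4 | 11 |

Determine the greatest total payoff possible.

28

This is a 0-1 knapsack instance.
X + F: cost 7 + 4 = 11 ≤ 17, payoff 17 + 11 = 28.
Q + X: cost 9 + 7 = 16 ≤ 17, payoff 10 + 17 = 27.
Best is X and F with total payoff 28.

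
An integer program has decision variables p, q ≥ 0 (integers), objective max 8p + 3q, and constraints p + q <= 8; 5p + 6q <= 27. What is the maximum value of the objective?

40

The continuous relaxation peaks at (5.4, 0) with value 43.20; rounding to a feasible lattice point costs some objective.
(p,q)=(5,0): 1·5+1·0=5≤8, 5·5+6·0=25≤27, objective 40.
(p,q)=(4,1): 1·4+1·1=5≤8, 5·4+6·1=26≤27, objective 35.
(p,q)=(4,0): 1·4+1·0=4≤8, 5·4+6·0=20≤27, objective 32.
The best lattice point is (5,0), giving 40.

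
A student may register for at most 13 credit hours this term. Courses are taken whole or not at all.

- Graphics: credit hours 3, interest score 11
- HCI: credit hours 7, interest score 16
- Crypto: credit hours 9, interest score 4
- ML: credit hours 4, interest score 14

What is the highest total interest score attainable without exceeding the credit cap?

Graphics + ML: credit hours 3 + 4 = 7 ≤ 13, interest score 11 + 14 = 25.
HCI + ML: credit hours 7 + 4 = 11 ≤ 13, interest score 16 + 14 = 30.
Graphics + HCI: credit hours 3 + 7 = 10 ≤ 13, interest score 11 + 16 = 27.
Best is HCI and ML with total interest score 30.

30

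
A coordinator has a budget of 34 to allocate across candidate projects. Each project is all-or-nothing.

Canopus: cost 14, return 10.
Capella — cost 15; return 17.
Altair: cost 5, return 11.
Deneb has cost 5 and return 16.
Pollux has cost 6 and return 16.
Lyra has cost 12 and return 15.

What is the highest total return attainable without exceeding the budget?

Allowing fractional choices, the relaxed optimum would be about 64.8, but projects are indivisible.
Capella + Altair + Deneb + Pollux: cost 15 + 5 + 5 + 6 = 31 ≤ 34, return 17 + 11 + 16 + 16 = 60.
Altair + Deneb + Pollux + Lyra: cost 5 + 5 + 6 + 12 = 28 ≤ 34, return 11 + 16 + 16 + 15 = 58.
Best is Capella, Altair, Deneb, and Pollux with total return 60.

60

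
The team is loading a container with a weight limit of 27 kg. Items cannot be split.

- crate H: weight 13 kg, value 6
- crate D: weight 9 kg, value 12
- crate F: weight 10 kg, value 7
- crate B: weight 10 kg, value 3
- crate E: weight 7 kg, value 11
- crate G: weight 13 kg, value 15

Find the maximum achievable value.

Treat it as a binary knapsack problem.
Allowing fractional choices, the relaxed optimum would be about 35.7, but items are indivisible.
crate D + crate G: weight 9 + 13 = 22 ≤ 27, value 12 + 15 = 27.
crate E + crate G: weight 7 + 13 = 20 ≤ 27, value 11 + 15 = 26.
crate D + crate F + crate E: weight 9 + 10 + 7 = 26 ≤ 27, value 12 + 7 + 11 = 30.
Best is crate D, crate F, and crate E with total value 30.

30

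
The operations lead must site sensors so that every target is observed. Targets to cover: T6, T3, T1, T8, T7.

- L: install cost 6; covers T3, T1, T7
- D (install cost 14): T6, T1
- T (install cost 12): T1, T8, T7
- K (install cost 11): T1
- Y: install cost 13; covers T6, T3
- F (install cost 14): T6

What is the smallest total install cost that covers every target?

Choose T and Y: together they cover T6, T3, T1, T8, T7 — every target.
Total install cost: 12 + 13 = 25.

25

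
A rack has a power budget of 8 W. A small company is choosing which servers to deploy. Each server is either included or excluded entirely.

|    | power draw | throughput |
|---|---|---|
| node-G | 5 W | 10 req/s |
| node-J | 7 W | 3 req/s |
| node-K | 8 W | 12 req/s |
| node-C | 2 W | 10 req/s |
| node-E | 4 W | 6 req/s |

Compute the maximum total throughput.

20

Take node-G and node-C: power draw 5 + 2 = 7 ≤ 8, throughput 10 + 10 = 20.
No other feasible combination does better.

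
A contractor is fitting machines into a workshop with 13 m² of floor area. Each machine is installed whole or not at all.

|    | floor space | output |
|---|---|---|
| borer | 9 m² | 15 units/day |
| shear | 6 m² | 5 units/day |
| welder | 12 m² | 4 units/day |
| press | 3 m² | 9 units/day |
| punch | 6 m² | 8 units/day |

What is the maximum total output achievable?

24

press + punch: floor space 3 + 6 = 9 ≤ 13, output 9 + 8 = 17.
borer + press: floor space 9 + 3 = 12 ≤ 13, output 15 + 9 = 24.
borer: floor space 9 ≤ 13, output 15.
Best is borer and press with total output 24.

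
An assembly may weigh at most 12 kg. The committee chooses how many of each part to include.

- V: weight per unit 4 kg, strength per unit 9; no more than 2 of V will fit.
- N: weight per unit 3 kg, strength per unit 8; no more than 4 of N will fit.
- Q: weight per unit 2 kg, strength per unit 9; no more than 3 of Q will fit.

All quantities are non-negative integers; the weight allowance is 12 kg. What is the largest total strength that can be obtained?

This is a bounded integer knapsack.
Q has the best ratio (9/2); taking only Q gives at most 3×9 = 27 (stopped by the supply cap of 3).
Mixing does better — 2×N and 3×Q: weight 12 ≤ 12, strength 2·8 + 3·9 = 43.

43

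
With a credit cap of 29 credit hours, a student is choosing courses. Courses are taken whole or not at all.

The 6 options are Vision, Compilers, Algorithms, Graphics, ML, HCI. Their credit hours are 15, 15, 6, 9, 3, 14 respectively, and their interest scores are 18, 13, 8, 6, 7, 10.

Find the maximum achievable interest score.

33

Compilers + Algorithms + ML: credit hours 15 + 6 + 3 = 24 ≤ 29, interest score 13 + 8 + 7 = 28.
Vision + Algorithms + ML: credit hours 15 + 6 + 3 = 24 ≤ 29, interest score 18 + 8 + 7 = 33.
Vision + Graphics + ML: credit hours 15 + 9 + 3 = 27 ≤ 29, interest score 18 + 6 + 7 = 31.
Best is Vision, Algorithms, and ML with total interest score 33.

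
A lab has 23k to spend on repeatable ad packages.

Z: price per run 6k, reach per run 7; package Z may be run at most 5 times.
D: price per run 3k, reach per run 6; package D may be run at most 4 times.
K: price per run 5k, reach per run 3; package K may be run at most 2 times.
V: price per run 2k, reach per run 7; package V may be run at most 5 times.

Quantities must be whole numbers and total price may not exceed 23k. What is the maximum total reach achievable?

59

This is a bounded integer knapsack.
Take 4×D and 5×V: price 22 ≤ 23, reach 4·6 + 5·7 = 59.
V has the best ratio (7/2) and is taken to its limit of 5; remaining capacity is filled optimally with the others.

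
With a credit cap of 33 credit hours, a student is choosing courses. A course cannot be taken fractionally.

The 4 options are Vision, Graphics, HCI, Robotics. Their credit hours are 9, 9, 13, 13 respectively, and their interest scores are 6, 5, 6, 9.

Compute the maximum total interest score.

20

This is an integer program with binary decision variables.
Vision + Graphics + HCI: credit hours 9 + 9 + 13 = 31 ≤ 33, interest score 6 + 5 + 6 = 17.
Vision + Graphics + Robotics: credit hours 9 + 9 + 13 = 31 ≤ 33, interest score 6 + 5 + 9 = 20.
Best is Vision, Graphics, and Robotics with total interest score 20.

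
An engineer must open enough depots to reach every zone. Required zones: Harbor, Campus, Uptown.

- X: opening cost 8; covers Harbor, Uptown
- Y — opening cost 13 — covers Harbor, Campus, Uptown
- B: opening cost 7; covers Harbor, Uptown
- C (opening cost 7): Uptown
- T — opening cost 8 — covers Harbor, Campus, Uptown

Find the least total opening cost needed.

8

T alone covers Harbor, Campus, Uptown — every zone.
Total opening cost: 8.
No cover costs less than 8.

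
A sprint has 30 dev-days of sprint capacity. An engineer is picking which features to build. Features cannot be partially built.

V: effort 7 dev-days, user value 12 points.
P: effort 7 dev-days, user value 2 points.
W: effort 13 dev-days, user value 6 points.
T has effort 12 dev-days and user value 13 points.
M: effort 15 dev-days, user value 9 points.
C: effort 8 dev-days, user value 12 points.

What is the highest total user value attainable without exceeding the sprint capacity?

V + T + C: effort 7 + 12 + 8 = 27 ≤ 30, user value 12 + 13 + 12 = 37.
V + W + C: effort 7 + 13 + 8 = 28 ≤ 30, user value 12 + 6 + 12 = 30.
V + M + C: effort 7 + 15 + 8 = 30 ≤ 30, user value 12 + 9 + 12 = 33.
Best is V, T, and C with total user value 37.

37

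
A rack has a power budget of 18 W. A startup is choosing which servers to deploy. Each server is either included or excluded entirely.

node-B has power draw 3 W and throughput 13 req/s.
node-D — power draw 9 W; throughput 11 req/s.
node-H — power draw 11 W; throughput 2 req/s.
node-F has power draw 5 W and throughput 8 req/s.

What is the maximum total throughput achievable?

32

This is an integer program with binary decision variables.
Allowing fractional choices, the relaxed optimum would be about 32.2, but servers are indivisible.
node-B + node-F: power draw 3 + 5 = 8 ≤ 18, throughput 13 + 8 = 21.
node-B + node-D + node-F: power draw 3 + 9 + 5 = 17 ≤ 18, throughput 13 + 11 + 8 = 32.
node-B + node-D: power draw 3 + 9 = 12 ≤ 18, throughput 13 + 11 = 24.
Best is node-B, node-D, and node-F with total throughput 32.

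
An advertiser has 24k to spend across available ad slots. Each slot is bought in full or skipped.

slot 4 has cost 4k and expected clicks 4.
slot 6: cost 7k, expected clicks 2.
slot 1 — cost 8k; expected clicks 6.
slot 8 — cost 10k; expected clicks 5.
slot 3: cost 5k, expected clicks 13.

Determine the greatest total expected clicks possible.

25

slot 4 + slot 6 + slot 1 + slot 3: cost 4 + 7 + 8 + 5 = 24 ≤ 24, expected clicks 4 + 2 + 6 + 13 = 25.
slot 1 + slot 8 + slot 3: cost 8 + 10 + 5 = 23 ≤ 24, expected clicks 6 + 5 + 13 = 24.
slot 4 + slot 1 + slot 3: cost 4 + 8 + 5 = 17 ≤ 24, expected clicks 4 + 6 + 13 = 23.
Best is slot 4, slot 6, slot 1, and slot 3 with total expected clicks 25.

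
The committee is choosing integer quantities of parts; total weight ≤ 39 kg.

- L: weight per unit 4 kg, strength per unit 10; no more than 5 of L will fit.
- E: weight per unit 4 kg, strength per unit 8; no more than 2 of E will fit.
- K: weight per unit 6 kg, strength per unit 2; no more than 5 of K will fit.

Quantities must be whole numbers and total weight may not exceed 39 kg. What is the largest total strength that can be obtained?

68

L has the best ratio (10/4); taking only L gives at most 5×10 = 50 (stopped by the supply cap of 5).
Mixing does better — 5×L, 2×E, and 1×K: weight 34 ≤ 39, strength 5·10 + 2·8 + 1·2 = 68.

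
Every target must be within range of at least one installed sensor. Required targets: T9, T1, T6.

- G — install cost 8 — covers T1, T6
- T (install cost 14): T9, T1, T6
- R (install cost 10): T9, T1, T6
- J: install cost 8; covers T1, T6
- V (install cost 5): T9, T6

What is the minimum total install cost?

10

This is a weighted set-cover instance.
The greedy cost-per-new-target heuristic would pick V and G for 13, but a cheaper cover exists.
R alone covers T9, T1, T6 — every target.
Total install cost: 10.
No cover costs less than 10.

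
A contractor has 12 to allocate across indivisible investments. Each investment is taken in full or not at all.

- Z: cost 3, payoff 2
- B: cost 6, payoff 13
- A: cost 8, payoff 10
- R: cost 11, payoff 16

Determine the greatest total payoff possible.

B: cost 6 ≤ 12, payoff 13.
Z + B: cost 3 + 6 = 9 ≤ 12, payoff 2 + 13 = 15.
R: cost 11 ≤ 12, payoff 16.
Best is R with total payoff 16.

16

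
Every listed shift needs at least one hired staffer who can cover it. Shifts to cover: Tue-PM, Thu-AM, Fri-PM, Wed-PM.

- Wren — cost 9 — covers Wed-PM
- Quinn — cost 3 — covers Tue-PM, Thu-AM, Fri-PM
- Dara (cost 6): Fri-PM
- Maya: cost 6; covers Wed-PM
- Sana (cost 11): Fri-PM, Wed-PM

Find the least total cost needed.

Choose Quinn and Maya: together they cover Tue-PM, Thu-AM, Fri-PM, Wed-PM — every shift.
Total cost: 3 + 6 = 9.
No cover costs less than 9.

9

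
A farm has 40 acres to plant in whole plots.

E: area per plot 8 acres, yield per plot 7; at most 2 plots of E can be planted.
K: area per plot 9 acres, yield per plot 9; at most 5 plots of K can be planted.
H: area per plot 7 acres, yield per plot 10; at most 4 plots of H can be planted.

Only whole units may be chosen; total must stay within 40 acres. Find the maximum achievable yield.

49

This is a bounded integer knapsack.
H has the best ratio (10/7); taking only H gives at most 4×10 = 40 (stopped by the supply cap of 4).
Mixing does better — 1×K and 4×H: area 37 ≤ 40, yield 1·9 + 4·10 = 49.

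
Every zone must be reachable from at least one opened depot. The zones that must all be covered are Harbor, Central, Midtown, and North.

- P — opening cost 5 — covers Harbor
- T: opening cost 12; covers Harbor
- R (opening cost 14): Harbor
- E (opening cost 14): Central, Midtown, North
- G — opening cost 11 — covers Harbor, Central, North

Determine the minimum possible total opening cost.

This is an integer covering problem.
Choose P and E: together they cover Harbor, Central, Midtown, North — every zone.
Total opening cost: 5 + 14 = 19.

19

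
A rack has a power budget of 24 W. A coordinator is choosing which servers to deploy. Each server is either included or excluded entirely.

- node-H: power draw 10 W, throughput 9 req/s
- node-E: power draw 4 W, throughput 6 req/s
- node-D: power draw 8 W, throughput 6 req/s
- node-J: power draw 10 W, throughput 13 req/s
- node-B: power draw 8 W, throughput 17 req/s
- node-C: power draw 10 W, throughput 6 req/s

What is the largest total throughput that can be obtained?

36

node-E + node-J + node-B: power draw 4 + 10 + 8 = 22 ≤ 24, throughput 6 + 13 + 17 = 36.
node-J + node-B: power draw 10 + 8 = 18 ≤ 24, throughput 13 + 17 = 30.
node-H + node-E + node-B: power draw 10 + 4 + 8 = 22 ≤ 24, throughput 9 + 6 + 17 = 32.
Best is node-E, node-J, and node-B with total throughput 36.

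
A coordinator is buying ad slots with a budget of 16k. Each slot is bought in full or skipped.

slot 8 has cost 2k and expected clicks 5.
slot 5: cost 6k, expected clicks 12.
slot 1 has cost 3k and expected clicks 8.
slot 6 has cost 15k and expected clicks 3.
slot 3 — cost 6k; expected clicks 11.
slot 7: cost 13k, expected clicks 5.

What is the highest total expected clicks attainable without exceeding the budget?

Take slot 5, slot 1, and slot 3: cost 6 + 3 + 6 = 15 ≤ 16, expected clicks 12 + 8 + 11 = 31.
No other feasible combination does better.

31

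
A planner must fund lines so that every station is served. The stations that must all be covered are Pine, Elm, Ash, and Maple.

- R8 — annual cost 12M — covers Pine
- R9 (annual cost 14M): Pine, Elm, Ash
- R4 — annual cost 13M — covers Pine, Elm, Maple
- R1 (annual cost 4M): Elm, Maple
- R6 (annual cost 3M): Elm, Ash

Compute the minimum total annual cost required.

The greedy cost-per-new-station heuristic would pick R6, R1, and R8 for 19, but a cheaper cover exists.
Choose R4 and R6: together they cover Pine, Elm, Ash, Maple — every station.
Total annual cost: 13 + 3 = 16.
No cover costs less than 16.

16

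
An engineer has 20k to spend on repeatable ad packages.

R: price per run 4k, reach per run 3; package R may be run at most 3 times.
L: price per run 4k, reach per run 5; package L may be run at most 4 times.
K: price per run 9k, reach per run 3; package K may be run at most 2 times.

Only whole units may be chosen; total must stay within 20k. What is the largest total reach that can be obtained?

23

L has the best ratio (5/4); taking only L gives at most 4×5 = 20 (stopped by the supply cap of 4).
Mixing does better — 1×R and 4×L: price 20 ≤ 20, reach 1·3 + 4·5 = 23.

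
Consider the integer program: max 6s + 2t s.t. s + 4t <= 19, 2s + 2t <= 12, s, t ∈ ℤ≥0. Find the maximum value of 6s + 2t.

(s,t)=(6,0): 1·6+4·0=6≤19, 2·6+2·0=12≤12, objective 36.
(s,t)=(5,1): 1·5+4·1=9≤19, 2·5+2·1=12≤12, objective 32.
No feasible integer point exceeds 36.

36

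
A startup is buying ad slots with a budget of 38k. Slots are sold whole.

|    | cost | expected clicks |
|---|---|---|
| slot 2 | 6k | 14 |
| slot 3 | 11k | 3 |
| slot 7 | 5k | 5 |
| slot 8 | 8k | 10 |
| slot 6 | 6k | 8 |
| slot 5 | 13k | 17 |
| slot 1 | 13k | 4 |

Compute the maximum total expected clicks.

54

Treat it as a binary knapsack problem.
Take slot 2, slot 7, slot 8, slot 6, and slot 5: cost 6 + 5 + 8 + 6 + 13 = 38 ≤ 38, expected clicks 14 + 5 + 10 + 8 + 17 = 54.
No other feasible combination does better.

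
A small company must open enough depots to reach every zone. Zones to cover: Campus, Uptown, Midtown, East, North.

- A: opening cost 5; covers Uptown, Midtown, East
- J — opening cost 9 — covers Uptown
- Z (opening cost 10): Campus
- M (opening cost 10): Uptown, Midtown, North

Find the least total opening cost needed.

Choose A, Z, and M: together they cover Campus, Uptown, Midtown, East, North — every zone.
Total opening cost: 5 + 10 + 10 = 25.

25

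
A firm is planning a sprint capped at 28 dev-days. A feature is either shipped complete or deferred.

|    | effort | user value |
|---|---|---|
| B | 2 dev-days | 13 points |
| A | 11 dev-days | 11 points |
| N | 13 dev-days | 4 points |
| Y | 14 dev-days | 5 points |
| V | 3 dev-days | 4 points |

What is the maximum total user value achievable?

B + A + Y: effort 2 + 11 + 14 = 27 ≤ 28, user value 13 + 11 + 5 = 29.
B + A + V: effort 2 + 11 + 3 = 16 ≤ 28, user value 13 + 11 + 4 = 28.
B + A + N: effort 2 + 11 + 13 = 26 ≤ 28, user value 13 + 11 + 4 = 28.
Best is B, A, and Y with total user value 29.

29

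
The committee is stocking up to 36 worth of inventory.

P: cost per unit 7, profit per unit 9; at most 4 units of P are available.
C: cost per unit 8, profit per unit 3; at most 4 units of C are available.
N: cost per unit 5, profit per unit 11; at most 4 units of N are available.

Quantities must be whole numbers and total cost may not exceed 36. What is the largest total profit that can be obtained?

62

N has the best ratio (11/5); taking only N gives at most 4×11 = 44 (stopped by the supply cap of 4).
Mixing does better — 2×P and 4×N: cost 34 ≤ 36, profit 2·9 + 4·11 = 62.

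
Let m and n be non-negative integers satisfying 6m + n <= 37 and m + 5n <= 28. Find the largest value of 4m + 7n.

(m,n)=(5,4): 6·5+1·4=34≤37, 1·5+5·4=25≤28, objective 48.
(m,n)=(4,4): 6·4+1·4=28≤37, 1·4+5·4=24≤28, objective 44.
(m,n)=(5,3): 6·5+1·3=33≤37, 1·5+5·3=20≤28, objective 41.
The best lattice point is (5,4), giving 48.

48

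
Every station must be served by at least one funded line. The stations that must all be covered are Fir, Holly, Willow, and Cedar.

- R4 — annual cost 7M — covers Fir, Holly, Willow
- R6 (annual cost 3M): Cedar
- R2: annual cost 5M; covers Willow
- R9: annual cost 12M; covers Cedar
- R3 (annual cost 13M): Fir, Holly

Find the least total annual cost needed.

10

Choose R4 and R6: together they cover Fir, Holly, Willow, Cedar — every station.
Total annual cost: 7 + 3 = 10.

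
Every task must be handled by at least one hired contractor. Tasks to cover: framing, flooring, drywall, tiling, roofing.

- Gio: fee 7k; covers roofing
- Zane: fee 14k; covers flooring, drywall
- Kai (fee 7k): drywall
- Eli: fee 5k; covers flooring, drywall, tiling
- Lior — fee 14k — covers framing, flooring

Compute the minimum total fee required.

26

Choose Gio, Eli, and Lior: together they cover framing, flooring, drywall, tiling, roofing — every task.
Total fee: 7 + 5 + 14 = 26.
No cover costs less than 26.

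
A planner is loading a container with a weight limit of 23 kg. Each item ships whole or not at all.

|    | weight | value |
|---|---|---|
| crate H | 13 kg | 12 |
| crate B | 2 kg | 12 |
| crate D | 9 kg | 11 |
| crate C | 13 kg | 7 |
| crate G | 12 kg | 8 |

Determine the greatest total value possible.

crate H + crate B: weight 13 + 2 = 15 ≤ 23, value 12 + 12 = 24.
crate B + crate D + crate G: weight 2 + 9 + 12 = 23 ≤ 23, value 12 + 11 + 8 = 31.
Best is crate B, crate D, and crate G with total value 31.

31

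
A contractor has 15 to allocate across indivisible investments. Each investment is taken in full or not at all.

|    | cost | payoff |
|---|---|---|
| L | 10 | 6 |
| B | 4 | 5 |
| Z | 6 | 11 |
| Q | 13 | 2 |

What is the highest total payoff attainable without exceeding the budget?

16

Treat it as a binary knapsack problem.
Take B and Z: cost 4 + 6 = 10 ≤ 15, payoff 5 + 11 = 16.
No other feasible combination does better.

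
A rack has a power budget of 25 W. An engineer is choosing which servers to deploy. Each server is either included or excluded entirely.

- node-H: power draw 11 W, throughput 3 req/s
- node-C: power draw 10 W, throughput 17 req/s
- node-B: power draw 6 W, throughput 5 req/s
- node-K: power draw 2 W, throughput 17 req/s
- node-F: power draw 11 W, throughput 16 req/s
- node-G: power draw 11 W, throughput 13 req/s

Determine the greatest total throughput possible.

50

Allowing fractional choices, the relaxed optimum would be about 52.4, but servers are indivisible.
node-C + node-K + node-F: power draw 10 + 2 + 11 = 23 ≤ 25, throughput 17 + 17 + 16 = 50.
node-C + node-K + node-G: power draw 10 + 2 + 11 = 23 ≤ 25, throughput 17 + 17 + 13 = 47.
Best is node-C, node-K, and node-F with total throughput 50.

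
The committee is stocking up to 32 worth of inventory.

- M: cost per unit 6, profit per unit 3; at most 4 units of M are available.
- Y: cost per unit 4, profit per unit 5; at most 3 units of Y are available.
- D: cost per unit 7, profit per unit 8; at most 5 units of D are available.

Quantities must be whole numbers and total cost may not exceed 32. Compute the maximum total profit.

37

Y has the best ratio (5/4); taking only Y gives at most 3×5 = 15 (stopped by the supply cap of 3).
Mixing does better — 1×Y and 4×D: cost 32 ≤ 32, profit 1·5 + 4·8 = 37.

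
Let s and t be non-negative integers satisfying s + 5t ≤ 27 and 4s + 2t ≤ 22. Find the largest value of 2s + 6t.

34

(s,t)=(2,5): 1·2+5·5=27≤27, 4·2+2·5=18≤22, objective 34.
(s,t)=(1,5): 1·1+5·5=26≤27, 4·1+2·5=14≤22, objective 32.
(s,t)=(3,4): 1·3+5·4=23≤27, 4·3+2·4=20≤22, objective 30.
(s,t)=(2,4): 1·2+5·4=22≤27, 4·2+2·4=16≤22, objective 28.
Maximum is 34 at (s,t)=(2,5).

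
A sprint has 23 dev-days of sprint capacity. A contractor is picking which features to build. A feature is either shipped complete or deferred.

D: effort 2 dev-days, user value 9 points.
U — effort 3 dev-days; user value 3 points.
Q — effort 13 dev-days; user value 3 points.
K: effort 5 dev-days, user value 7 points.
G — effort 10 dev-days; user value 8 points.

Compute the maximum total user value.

Treat it as a binary knapsack problem.
Take D, U, K, and G: effort 2 + 3 + 5 + 10 = 20 ≤ 23, user value 9 + 3 + 7 + 8 = 27.
No other feasible combination does better.

27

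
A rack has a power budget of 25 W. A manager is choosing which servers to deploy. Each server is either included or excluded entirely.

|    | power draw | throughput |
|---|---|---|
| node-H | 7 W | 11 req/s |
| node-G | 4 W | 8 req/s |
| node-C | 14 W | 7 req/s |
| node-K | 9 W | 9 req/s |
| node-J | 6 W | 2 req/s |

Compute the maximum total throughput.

Allowing fractional choices, the relaxed optimum would be about 30.5, but servers are indivisible.
node-H + node-K + node-J: power draw 7 + 9 + 6 = 22 ≤ 25, throughput 11 + 9 + 2 = 22.
node-H + node-G + node-K: power draw 7 + 4 + 9 = 20 ≤ 25, throughput 11 + 8 + 9 = 28.
node-H + node-G + node-C: power draw 7 + 4 + 14 = 25 ≤ 25, throughput 11 + 8 + 7 = 26.
Best is node-H, node-G, and node-K with total throughput 28.

28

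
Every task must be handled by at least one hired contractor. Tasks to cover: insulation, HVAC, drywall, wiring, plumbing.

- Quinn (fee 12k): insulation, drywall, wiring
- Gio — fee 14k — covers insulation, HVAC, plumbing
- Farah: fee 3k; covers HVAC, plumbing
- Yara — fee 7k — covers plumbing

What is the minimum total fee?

15

Choose Quinn and Farah: together they cover insulation, HVAC, drywall, wiring, plumbing — every task.
Total fee: 12 + 3 = 15.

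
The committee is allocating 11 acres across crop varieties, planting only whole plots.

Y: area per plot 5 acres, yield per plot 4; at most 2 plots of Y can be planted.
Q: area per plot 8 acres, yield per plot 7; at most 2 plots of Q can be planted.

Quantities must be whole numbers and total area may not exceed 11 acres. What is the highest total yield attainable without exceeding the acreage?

This is a bounded integer knapsack.
Q has the best ratio (7/8); taking only Q gives at most 1×7 = 7 (stopped by the area limit).
Mixing does better — 2×Y: area 10 ≤ 11, yield 2·4 = 8.

8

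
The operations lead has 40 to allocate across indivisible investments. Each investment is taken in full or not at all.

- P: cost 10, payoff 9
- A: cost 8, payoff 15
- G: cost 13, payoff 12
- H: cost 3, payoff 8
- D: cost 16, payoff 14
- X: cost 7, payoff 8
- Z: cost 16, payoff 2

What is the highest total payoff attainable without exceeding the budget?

49

A + G + H + D: cost 8 + 13 + 3 + 16 = 40 ≤ 40, payoff 15 + 12 + 8 + 14 = 49.
A + H + D + X: cost 8 + 3 + 16 + 7 = 34 ≤ 40, payoff 15 + 8 + 14 + 8 = 45.
P + A + H + D: cost 10 + 8 + 3 + 16 = 37 ≤ 40, payoff 9 + 15 + 8 + 14 = 46.
Best is A, G, H, and D with total payoff 49.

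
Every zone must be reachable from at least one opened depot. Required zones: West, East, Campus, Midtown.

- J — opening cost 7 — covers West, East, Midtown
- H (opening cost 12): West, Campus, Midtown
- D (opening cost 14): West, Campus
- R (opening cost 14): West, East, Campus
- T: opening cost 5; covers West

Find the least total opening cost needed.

19

This is an integer covering problem.
Choose J and H: together they cover West, East, Campus, Midtown — every zone.
Total opening cost: 7 + 12 = 19.
No cover costs less than 19.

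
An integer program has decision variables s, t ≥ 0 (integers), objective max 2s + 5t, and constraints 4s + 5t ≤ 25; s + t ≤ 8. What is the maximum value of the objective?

25

(s,t)=(0,5): 4·0+5·5=25≤25, 1·0+1·5=5≤8, objective 25.
(s,t)=(1,4): 4·1+5·4=24≤25, 1·1+1·4=5≤8, objective 22.
(s,t)=(0,4): 4·0+5·4=20≤25, 1·0+1·4=4≤8, objective 20.
The best lattice point is (0,5), giving 25.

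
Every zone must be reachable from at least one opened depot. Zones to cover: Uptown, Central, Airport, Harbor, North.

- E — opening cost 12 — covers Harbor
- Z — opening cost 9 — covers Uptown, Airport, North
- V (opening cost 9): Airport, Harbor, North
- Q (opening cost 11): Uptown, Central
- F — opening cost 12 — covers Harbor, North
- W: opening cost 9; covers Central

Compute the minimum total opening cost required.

Choose V and Q: together they cover Uptown, Central, Airport, Harbor, North — every zone.
Total opening cost: 9 + 11 = 20.

20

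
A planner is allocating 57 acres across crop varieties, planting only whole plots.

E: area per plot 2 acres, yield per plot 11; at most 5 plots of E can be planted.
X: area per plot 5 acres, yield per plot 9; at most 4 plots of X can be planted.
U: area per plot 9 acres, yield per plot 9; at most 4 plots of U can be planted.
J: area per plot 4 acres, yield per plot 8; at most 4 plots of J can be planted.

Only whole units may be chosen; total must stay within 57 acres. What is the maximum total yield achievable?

132

This is a bounded integer knapsack.
Take 5×E, 4×X, 1×U, and 4×J: area 55 ≤ 57, yield 5·11 + 4·9 + 1·9 + 4·8 = 132.
E has the best ratio (11/2) and is taken to its limit of 5; remaining capacity is filled optimally with the others.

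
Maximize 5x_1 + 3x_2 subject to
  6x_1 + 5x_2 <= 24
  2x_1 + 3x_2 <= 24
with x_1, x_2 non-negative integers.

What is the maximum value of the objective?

(x_1,x_2)=(4,0) is feasible, giving 20.
(x_1,x_2)=(3,1) is feasible, giving 18.
(x_1,x_2)=(3,0) is feasible, giving 15.
The best lattice point is (4,0), giving 20.

20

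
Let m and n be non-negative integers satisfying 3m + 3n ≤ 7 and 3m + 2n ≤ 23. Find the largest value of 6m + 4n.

Relaxing integrality, the LP optimum is 14.00 at (m,n) = (2.33, 0), which is not an integer point.
(m,n)=(2,0): 3·2+3·0=6≤7, 3·2+2·0=6≤23, objective 12.
(m,n)=(1,1): 3·1+3·1=6≤7, 3·1+2·1=5≤23, objective 10.
(m,n)=(1,0): 3·1+3·0=3≤7, 3·1+2·0=3≤23, objective 6.
The best lattice point is (2,0), giving 12.

12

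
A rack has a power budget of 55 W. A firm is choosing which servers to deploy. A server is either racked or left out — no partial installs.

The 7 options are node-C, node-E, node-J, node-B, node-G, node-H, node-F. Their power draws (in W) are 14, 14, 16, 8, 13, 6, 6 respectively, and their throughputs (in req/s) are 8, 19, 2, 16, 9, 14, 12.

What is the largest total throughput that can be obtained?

node-E + node-B + node-G + node-H + node-F: power draw 14 + 8 + 13 + 6 + 6 = 47 ≤ 55, throughput 19 + 16 + 9 + 14 + 12 = 70.
node-C + node-E + node-B + node-H + node-F: power draw 14 + 14 + 8 + 6 + 6 = 48 ≤ 55, throughput 8 + 19 + 16 + 14 + 12 = 69.
node-C + node-E + node-B + node-G + node-H: power draw 14 + 14 + 8 + 13 + 6 = 55 ≤ 55, throughput 8 + 19 + 16 + 9 + 14 = 66.
Best is node-E, node-B, node-G, node-H, and node-F with total throughput 70.

70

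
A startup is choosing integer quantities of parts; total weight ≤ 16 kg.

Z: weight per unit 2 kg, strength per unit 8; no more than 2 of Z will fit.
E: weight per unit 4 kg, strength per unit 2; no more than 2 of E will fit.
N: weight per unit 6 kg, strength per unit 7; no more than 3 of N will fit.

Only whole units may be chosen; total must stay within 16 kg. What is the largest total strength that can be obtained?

Z has the best ratio (8/2); taking only Z gives at most 2×8 = 16 (stopped by the supply cap of 2).
Mixing does better — 2×Z and 2×N: weight 16 ≤ 16, strength 2·8 + 2·7 = 30.

30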